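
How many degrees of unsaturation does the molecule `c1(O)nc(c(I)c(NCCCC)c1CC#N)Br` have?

Molecular formula from the SMILES: C11H13BrIN3O.
DoU = (2C + 2 + N − H − X)/2 = (2·11 + 2 + 3 − 13 − 2)/2 = 12/2 = 6.
(Structurally: 1 ring(s) + 5 π bond(s) = 6.)

6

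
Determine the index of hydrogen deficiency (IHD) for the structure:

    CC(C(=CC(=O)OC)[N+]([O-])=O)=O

Molecular formula from the SMILES: C6H7NO5.
DoU = (2C + 2 + N − H − X)/2 = (2·6 + 2 + 1 − 7 − 0)/2 = 8/2 = 4.
(Structurally: 0 ring(s) + 4 π bond(s) = 4.)

4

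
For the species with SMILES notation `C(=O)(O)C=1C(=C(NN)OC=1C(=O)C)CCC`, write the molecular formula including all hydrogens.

Heavy atoms from the SMILES: 10 C, 2 N, 4 O.
Implicit hydrogens by atom environment:
  4 × C (aromatic): no H
  2 × C: 3 H each → 6
  2 × C: 2 H each → 4
  2 × C: no H
  2 × O: no H
  1 × N: 2 H
  1 × N: 1 H
  1 × O: 1 H
  1 × O (aromatic): no H
  Total hydrogens = 14.
Molecular formula: C10H14N2O4

C10H14N2O4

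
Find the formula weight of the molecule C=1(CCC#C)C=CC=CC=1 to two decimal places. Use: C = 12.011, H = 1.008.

130.19

Molecular formula: C10H10.
M = 10×12.011 + 10×1.008 = 130.19 g/mol.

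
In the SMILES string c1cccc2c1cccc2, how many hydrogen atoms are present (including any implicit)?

8

Hydrogens are implicit in SMILES; fill each atom to its normal valence:
  8 × C (aromatic): 1 H each → 8
  2 × C (aromatic): no H
  Total hydrogens = 8.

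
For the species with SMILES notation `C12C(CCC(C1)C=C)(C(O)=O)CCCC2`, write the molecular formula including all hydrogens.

C13H20O2

Heavy atoms from the SMILES: 13 C, 2 O.
Implicit hydrogens by atom environment:
  8 × C: 2 H each → 16
  3 × C: 1 H each → 3
  2 × C: no H
  1 × O: 1 H
  1 × O: no H
  Total hydrogens = 20.
Molecular formula: C13H20O2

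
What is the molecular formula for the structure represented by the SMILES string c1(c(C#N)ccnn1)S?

C5H3N3S

Heavy atoms from the SMILES: 5 C, 3 N, 1 S.
Implicit hydrogens by atom environment:
  2 × C (aromatic): 1 H each → 2
  2 × C (aromatic): no H
  2 × N (aromatic): no H
  1 × C: no H
  1 × N: no H
  1 × S: 1 H
  Total hydrogens = 3.
Molecular formula: C5H3N3S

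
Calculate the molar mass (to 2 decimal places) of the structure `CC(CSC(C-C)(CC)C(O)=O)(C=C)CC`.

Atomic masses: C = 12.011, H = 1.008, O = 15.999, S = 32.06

244.39

Molecular formula: C13H24O2S.
M = 13×12.011 + 24×1.008 + 2×15.999 + 1×32.06 = 244.39 g/mol.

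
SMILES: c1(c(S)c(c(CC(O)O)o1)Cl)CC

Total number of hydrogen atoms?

Hydrogens are implicit in SMILES; fill each atom to its normal valence:
  4 × C (aromatic): no H
  2 × C: 2 H each → 4
  2 × O: 1 H each → 2
  1 × C: 3 H
  1 × C: 1 H
  1 × Cl: no H
  1 × O (aromatic): no H
  1 × S: 1 H
  Total hydrogens = 11.

11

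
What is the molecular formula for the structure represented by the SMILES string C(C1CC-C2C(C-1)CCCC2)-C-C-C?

Heavy atoms from the SMILES: 14 C.
Implicit hydrogens by atom environment:
  10 × C: 2 H each → 20
  3 × C: 1 H each → 3
  1 × C: 3 H
  Total hydrogens = 26.
Molecular formula: C14H26

C14H26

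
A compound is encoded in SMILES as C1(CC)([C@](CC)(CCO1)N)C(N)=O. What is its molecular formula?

Heavy atoms from the SMILES: 9 C, 2 N, 2 O.
Implicit hydrogens by atom environment:
  4 × C: 2 H each → 8
  3 × C: no H
  2 × C: 3 H each → 6
  2 × N: 2 H each → 4
  2 × O: no H
  Total hydrogens = 18.
Molecular formula: C9H18N2O2

C9H18N2O2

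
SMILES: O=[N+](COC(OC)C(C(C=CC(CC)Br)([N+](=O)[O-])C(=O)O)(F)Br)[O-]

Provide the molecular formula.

C11H15Br2FN2O8

Heavy atoms from the SMILES: 2 Br, 11 C, 1 F, 2 N, 8 O.
Implicit hydrogens by atom environment:
  5 × O: no H
  4 × C: 1 H each → 4
  3 × C: no H
  2 × Br: no H
  2 × C: 3 H each → 6
  2 × C: 2 H each → 4
  2 × N (charge +1): no H
  2 × O (charge -1): no H
  1 × F: no H
  1 × O: 1 H
  Total hydrogens = 15.
Molecular formula: C11H15Br2FN2O8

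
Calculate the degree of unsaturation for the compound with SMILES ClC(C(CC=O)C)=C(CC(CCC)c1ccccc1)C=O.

7

Molecular formula from the SMILES: C18H23ClO2.
DoU = (2C + 2 + N − H − X)/2 = (2·18 + 2 + 0 − 23 − 1)/2 = 14/2 = 7.
(Structurally: 1 ring(s) + 6 π bond(s) = 7.)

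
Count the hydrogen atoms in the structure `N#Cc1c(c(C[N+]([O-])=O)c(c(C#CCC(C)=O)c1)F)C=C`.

Hydrogens are implicit in SMILES; fill each atom to its normal valence:
  5 × C (aromatic): no H
  4 × C: no H
  3 × C: 2 H each → 6
  2 × O: no H
  1 × C: 3 H
  1 × C (aromatic): 1 H
  1 × C: 1 H
  1 × F: no H
  1 × N: no H
  1 × N (charge +1): no H
  1 × O (charge -1): no H
  Total hydrogens = 11.

11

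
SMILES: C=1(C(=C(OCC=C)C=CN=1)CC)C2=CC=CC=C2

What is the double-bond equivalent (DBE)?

Molecular formula from the SMILES: C16H17NO.
DoU = (2C + 2 + N − H − X)/2 = (2·16 + 2 + 1 − 17 − 0)/2 = 18/2 = 9.
(Structurally: 2 ring(s) + 7 π bond(s) = 9.)

9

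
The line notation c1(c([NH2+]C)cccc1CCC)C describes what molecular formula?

C11H18N+

Heavy atoms from the SMILES: 11 C, 1 N.
Implicit hydrogens by atom environment:
  3 × C: 3 H each → 9
  3 × C (aromatic): 1 H each → 3
  3 × C (aromatic): no H
  2 × C: 2 H each → 4
  1 × N (charge +1): 2 H
  Total hydrogens = 18.
Net charge +1.
Molecular formula: C11H18N+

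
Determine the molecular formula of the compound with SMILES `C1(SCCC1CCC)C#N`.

Heavy atoms from the SMILES: 8 C, 1 N, 1 S.
Implicit hydrogens by atom environment:
  4 × C: 2 H each → 8
  2 × C: 1 H each → 2
  1 × C: 3 H
  1 × C: no H
  1 × N: no H
  1 × S: no H
  Total hydrogens = 13.
Molecular formula: C8H13NS

C8H13NS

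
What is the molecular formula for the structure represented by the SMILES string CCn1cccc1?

C6H9N

Heavy atoms from the SMILES: 6 C, 1 N.
Implicit hydrogens by atom environment:
  4 × C (aromatic): 1 H each → 4
  1 × C: 3 H
  1 × C: 2 H
  1 × N (aromatic): no H
  Total hydrogens = 9.
Molecular formula: C6H9N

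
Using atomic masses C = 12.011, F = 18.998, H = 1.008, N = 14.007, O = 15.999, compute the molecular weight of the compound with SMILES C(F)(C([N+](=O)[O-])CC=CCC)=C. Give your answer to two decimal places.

Molecular formula: C8H12FNO2.
M = 8×12.011 + 1×18.998 + 12×1.008 + 1×14.007 + 2×15.999 = 173.19 g/mol.

173.19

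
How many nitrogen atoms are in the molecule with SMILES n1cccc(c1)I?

The symbol for nitrogen appears 1 time in the SMILES.

1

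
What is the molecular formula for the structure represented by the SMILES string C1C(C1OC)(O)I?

C4H7IO2

Heavy atoms from the SMILES: 4 C, 1 I, 2 O.
Implicit hydrogens by atom environment:
  1 × C: 3 H
  1 × C: 2 H
  1 × C: 1 H
  1 × C: no H
  1 × I: no H
  1 × O: 1 H
  1 × O: no H
  Total hydrogens = 7.
Molecular formula: C4H7IO2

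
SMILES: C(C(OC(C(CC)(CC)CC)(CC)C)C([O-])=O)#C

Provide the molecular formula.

Heavy atoms from the SMILES: 15 C, 3 O.
Implicit hydrogens by atom environment:
  5 × C: 3 H each → 15
  4 × C: 2 H each → 8
  4 × C: no H
  2 × C: 1 H each → 2
  2 × O: no H
  1 × O (charge -1): no H
  Total hydrogens = 25.
Net charge -1.
Molecular formula: C15H25O3-

C15H25O3-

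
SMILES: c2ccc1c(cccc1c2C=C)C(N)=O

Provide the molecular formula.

Heavy atoms from the SMILES: 13 C, 1 N, 1 O.
Implicit hydrogens by atom environment:
  6 × C (aromatic): 1 H each → 6
  4 × C (aromatic): no H
  1 × C: 2 H
  1 × C: 1 H
  1 × C: no H
  1 × N: 2 H
  1 × O: no H
  Total hydrogens = 11.
Molecular formula: C13H11NO

C13H11NO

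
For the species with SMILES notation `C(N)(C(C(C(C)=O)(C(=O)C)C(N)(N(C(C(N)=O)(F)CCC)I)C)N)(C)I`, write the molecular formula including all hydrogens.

C15H28FI2N5O3

Heavy atoms from the SMILES: 15 C, 1 F, 2 I, 5 N, 3 O.
Implicit hydrogens by atom environment:
  7 × C: no H
  5 × C: 3 H each → 15
  4 × N: 2 H each → 8
  3 × O: no H
  2 × C: 2 H each → 4
  2 × I: no H
  1 × C: 1 H
  1 × F: no H
  1 × N: no H
  Total hydrogens = 28.
Molecular formula: C15H28FI2N5O3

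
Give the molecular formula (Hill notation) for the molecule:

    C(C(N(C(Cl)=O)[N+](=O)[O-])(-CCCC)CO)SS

Heavy atoms from the SMILES: 8 C, 1 Cl, 2 N, 4 O, 2 S.
Implicit hydrogens by atom environment:
  5 × C: 2 H each → 10
  2 × C: no H
  2 × O: no H
  1 × C: 3 H
  1 × Cl: no H
  1 × N: no H
  1 × N (charge +1): no H
  1 × O: 1 H
  1 × O (charge -1): no H
  1 × S: 1 H
  1 × S: no H
  Total hydrogens = 15.
Molecular formula: C8H15ClN2O4S2

C8H15ClN2O4S2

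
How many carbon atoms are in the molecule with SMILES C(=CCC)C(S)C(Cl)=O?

The symbol for carbon appears 6 times in the SMILES. (Cl is a single chlorine, not C + l.)

6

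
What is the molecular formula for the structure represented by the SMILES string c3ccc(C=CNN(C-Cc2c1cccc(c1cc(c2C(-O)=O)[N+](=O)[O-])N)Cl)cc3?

Heavy atoms from the SMILES: 21 C, 1 Cl, 4 N, 4 O.
Implicit hydrogens by atom environment:
  9 × C (aromatic): 1 H each → 9
  7 × C (aromatic): no H
  2 × C: 2 H each → 4
  2 × C: 1 H each → 2
  2 × O: no H
  1 × C: no H
  1 × Cl: no H
  1 × N: 2 H
  1 × N: 1 H
  1 × N: no H
  1 × N (charge +1): no H
  1 × O: 1 H
  1 × O (charge -1): no H
  Total hydrogens = 19.
Molecular formula: C21H19ClN4O4

C21H19ClN4O4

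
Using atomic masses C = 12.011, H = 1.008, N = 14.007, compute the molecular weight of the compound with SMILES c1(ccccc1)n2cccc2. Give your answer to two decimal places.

Molecular formula: C10H9N.
M = 10×12.011 + 9×1.008 + 1×14.007 = 143.19 g/mol.

143.19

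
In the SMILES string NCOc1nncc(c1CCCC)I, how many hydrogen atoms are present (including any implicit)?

14

Hydrogens are implicit in SMILES; fill each atom to its normal valence:
  4 × C: 2 H each → 8
  3 × C (aromatic): no H
  2 × N (aromatic): no H
  1 × C: 3 H
  1 × C (aromatic): 1 H
  1 × I: no H
  1 × N: 2 H
  1 × O: no H
  Total hydrogens = 14.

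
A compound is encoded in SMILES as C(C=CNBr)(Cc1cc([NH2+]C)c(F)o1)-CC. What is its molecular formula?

C11H17BrFN2O+

Heavy atoms from the SMILES: 1 Br, 11 C, 1 F, 2 N, 1 O.
Implicit hydrogens by atom environment:
  3 × C: 1 H each → 3
  3 × C (aromatic): no H
  2 × C: 3 H each → 6
  2 × C: 2 H each → 4
  1 × Br: no H
  1 × C (aromatic): 1 H
  1 × F: no H
  1 × N (charge +1): 2 H
  1 × N: 1 H
  1 × O (aromatic): no H
  Total hydrogens = 17.
Net charge +1.
Molecular formula: C11H17BrFN2O+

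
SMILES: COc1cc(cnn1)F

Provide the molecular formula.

Heavy atoms from the SMILES: 5 C, 1 F, 2 N, 1 O.
Implicit hydrogens by atom environment:
  2 × C (aromatic): 1 H each → 2
  2 × C (aromatic): no H
  2 × N (aromatic): no H
  1 × C: 3 H
  1 × F: no H
  1 × O: no H
  Total hydrogens = 5.
Molecular formula: C5H5FN2O

C5H5FN2O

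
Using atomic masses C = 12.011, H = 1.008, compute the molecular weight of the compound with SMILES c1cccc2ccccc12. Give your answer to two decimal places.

Molecular formula: C10H8.
M = 10×12.011 + 8×1.008 = 128.17 g/mol.

128.17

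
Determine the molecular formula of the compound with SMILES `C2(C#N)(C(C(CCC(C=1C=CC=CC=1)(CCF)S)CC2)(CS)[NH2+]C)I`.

C19H27FIN2S2+

Heavy atoms from the SMILES: 19 C, 1 F, 1 I, 2 N, 2 S.
Implicit hydrogens by atom environment:
  7 × C: 2 H each → 14
  5 × C (aromatic): 1 H each → 5
  4 × C: no H
  2 × S: 1 H each → 2
  1 × C: 3 H
  1 × C: 1 H
  1 × C (aromatic): no H
  1 × F: no H
  1 × I: no H
  1 × N (charge +1): 2 H
  1 × N: no H
  Total hydrogens = 27.
Net charge +1.
Molecular formula: C19H27FIN2S2+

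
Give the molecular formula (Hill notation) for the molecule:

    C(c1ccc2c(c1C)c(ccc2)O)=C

Heavy atoms from the SMILES: 13 C, 1 O.
Implicit hydrogens by atom environment:
  5 × C (aromatic): 1 H each → 5
  5 × C (aromatic): no H
  1 × C: 3 H
  1 × C: 2 H
  1 × C: 1 H
  1 × O: 1 H
  Total hydrogens = 12.
Molecular formula: C13H12O

C13H12O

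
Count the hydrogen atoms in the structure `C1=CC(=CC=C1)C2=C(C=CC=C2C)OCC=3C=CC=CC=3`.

18

Hydrogens are implicit in SMILES; fill each atom to its normal valence:
  13 × C (aromatic): 1 H each → 13
  5 × C (aromatic): no H
  1 × C: 3 H
  1 × C: 2 H
  1 × O: no H
  Total hydrogens = 18.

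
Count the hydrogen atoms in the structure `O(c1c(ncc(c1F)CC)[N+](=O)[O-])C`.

9

Hydrogens are implicit in SMILES; fill each atom to its normal valence:
  4 × C (aromatic): no H
  2 × C: 3 H each → 6
  2 × O: no H
  1 × C: 2 H
  1 × C (aromatic): 1 H
  1 × F: no H
  1 × N (aromatic): no H
  1 × N (charge +1): no H
  1 × O (charge -1): no H
  Total hydrogens = 9.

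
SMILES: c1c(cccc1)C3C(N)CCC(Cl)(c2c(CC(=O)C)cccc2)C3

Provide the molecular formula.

Heavy atoms from the SMILES: 21 C, 1 Cl, 1 N, 1 O.
Implicit hydrogens by atom environment:
  9 × C (aromatic): 1 H each → 9
  4 × C: 2 H each → 8
  3 × C (aromatic): no H
  2 × C: 1 H each → 2
  2 × C: no H
  1 × C: 3 H
  1 × Cl: no H
  1 × N: 2 H
  1 × O: no H
  Total hydrogens = 24.
Molecular formula: C21H24ClNO

C21H24ClNO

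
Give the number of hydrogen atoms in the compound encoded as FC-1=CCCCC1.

9

Hydrogens are implicit in SMILES; fill each atom to its normal valence:
  4 × C: 2 H each → 8
  1 × C: 1 H
  1 × C: no H
  1 × F: no H
  Total hydrogens = 9.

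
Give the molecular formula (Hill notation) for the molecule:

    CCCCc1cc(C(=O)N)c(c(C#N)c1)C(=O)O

Heavy atoms from the SMILES: 13 C, 2 N, 3 O.
Implicit hydrogens by atom environment:
  4 × C (aromatic): no H
  3 × C: 2 H each → 6
  3 × C: no H
  2 × C (aromatic): 1 H each → 2
  2 × O: no H
  1 × C: 3 H
  1 × N: 2 H
  1 × N: no H
  1 × O: 1 H
  Total hydrogens = 14.
Molecular formula: C13H14N2O3

C13H14N2O3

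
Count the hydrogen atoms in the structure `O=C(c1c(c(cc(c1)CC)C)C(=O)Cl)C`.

13

Hydrogens are implicit in SMILES; fill each atom to its normal valence:
  4 × C (aromatic): no H
  3 × C: 3 H each → 9
  2 × C (aromatic): 1 H each → 2
  2 × C: no H
  2 × O: no H
  1 × C: 2 H
  1 × Cl: no H
  Total hydrogens = 13.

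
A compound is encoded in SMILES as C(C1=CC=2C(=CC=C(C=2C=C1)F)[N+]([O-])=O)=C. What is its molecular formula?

Heavy atoms from the SMILES: 12 C, 1 F, 1 N, 2 O.
Implicit hydrogens by atom environment:
  5 × C (aromatic): 1 H each → 5
  5 × C (aromatic): no H
  1 × C: 2 H
  1 × C: 1 H
  1 × F: no H
  1 × N (charge +1): no H
  1 × O: no H
  1 × O (charge -1): no H
  Total hydrogens = 8.
Molecular formula: C12H8FNO2

C12H8FNO2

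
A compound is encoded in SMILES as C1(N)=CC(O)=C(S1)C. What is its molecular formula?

C5H7NOS

Heavy atoms from the SMILES: 5 C, 1 N, 1 O, 1 S.
Implicit hydrogens by atom environment:
  3 × C (aromatic): no H
  1 × C: 3 H
  1 × C (aromatic): 1 H
  1 × N: 2 H
  1 × O: 1 H
  1 × S (aromatic): no H
  Total hydrogens = 7.
Molecular formula: C5H7NOS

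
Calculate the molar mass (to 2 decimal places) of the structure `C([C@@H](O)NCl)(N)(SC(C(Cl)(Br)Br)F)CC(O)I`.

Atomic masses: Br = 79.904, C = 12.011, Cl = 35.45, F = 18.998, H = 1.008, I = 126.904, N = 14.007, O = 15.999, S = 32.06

550.83

Molecular formula: C6H10Br2Cl2FIN2O2S.
M = 2×79.904 + 6×12.011 + 2×35.45 + 1×18.998 + 10×1.008 + 1×126.904 + 2×14.007 + 2×15.999 + 1×32.06 = 550.83 g/mol.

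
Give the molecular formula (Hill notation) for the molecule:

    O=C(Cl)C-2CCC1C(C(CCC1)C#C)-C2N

Heavy atoms from the SMILES: 13 C, 1 Cl, 1 N, 1 O.
Implicit hydrogens by atom environment:
  6 × C: 1 H each → 6
  5 × C: 2 H each → 10
  2 × C: no H
  1 × Cl: no H
  1 × N: 2 H
  1 × O: no H
  Total hydrogens = 18.
Molecular formula: C13H18ClNO

C13H18ClNO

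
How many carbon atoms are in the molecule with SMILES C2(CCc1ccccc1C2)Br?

The symbol for carbon appears 10 times in the SMILES. Lowercase c denotes aromatic carbon and counts toward C.

10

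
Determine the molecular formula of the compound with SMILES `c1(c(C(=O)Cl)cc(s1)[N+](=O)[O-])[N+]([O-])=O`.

C5HClN2O5S

Heavy atoms from the SMILES: 5 C, 1 Cl, 2 N, 5 O, 1 S.
Implicit hydrogens by atom environment:
  3 × C (aromatic): no H
  3 × O: no H
  2 × N (charge +1): no H
  2 × O (charge -1): no H
  1 × C (aromatic): 1 H
  1 × C: no H
  1 × Cl: no H
  1 × S (aromatic): no H
  Total hydrogens = 1.
Molecular formula: C5HClN2O5S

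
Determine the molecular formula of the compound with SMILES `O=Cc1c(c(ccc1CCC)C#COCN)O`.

Heavy atoms from the SMILES: 13 C, 1 N, 3 O.
Implicit hydrogens by atom environment:
  4 × C (aromatic): no H
  3 × C: 2 H each → 6
  2 × C (aromatic): 1 H each → 2
  2 × C: no H
  2 × O: no H
  1 × C: 3 H
  1 × C: 1 H
  1 × N: 2 H
  1 × O: 1 H
  Total hydrogens = 15.
Molecular formula: C13H15NO3

C13H15NO3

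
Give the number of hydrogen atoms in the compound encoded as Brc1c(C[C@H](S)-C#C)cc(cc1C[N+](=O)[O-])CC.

Hydrogens are implicit in SMILES; fill each atom to its normal valence:
  4 × C (aromatic): no H
  3 × C: 2 H each → 6
  2 × C (aromatic): 1 H each → 2
  2 × C: 1 H each → 2
  1 × Br: no H
  1 × C: 3 H
  1 × C: no H
  1 × N (charge +1): no H
  1 × O: no H
  1 × O (charge -1): no H
  1 × S: 1 H
  Total hydrogens = 14.

14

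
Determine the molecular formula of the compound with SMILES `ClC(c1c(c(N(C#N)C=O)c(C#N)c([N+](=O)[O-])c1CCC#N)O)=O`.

C13H6ClN5O5

Heavy atoms from the SMILES: 13 C, 1 Cl, 5 N, 5 O.
Implicit hydrogens by atom environment:
  6 × C (aromatic): no H
  4 × C: no H
  4 × N: no H
  3 × O: no H
  2 × C: 2 H each → 4
  1 × C: 1 H
  1 × Cl: no H
  1 × N (charge +1): no H
  1 × O: 1 H
  1 × O (charge -1): no H
  Total hydrogens = 6.
Molecular formula: C13H6ClN5O5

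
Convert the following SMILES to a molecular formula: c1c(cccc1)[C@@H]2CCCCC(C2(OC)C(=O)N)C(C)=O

C17H23NO3

Heavy atoms from the SMILES: 17 C, 1 N, 3 O.
Implicit hydrogens by atom environment:
  5 × C (aromatic): 1 H each → 5
  4 × C: 2 H each → 8
  3 × C: no H
  3 × O: no H
  2 × C: 3 H each → 6
  2 × C: 1 H each → 2
  1 × C (aromatic): no H
  1 × N: 2 H
  Total hydrogens = 23.
Molecular formula: C17H23NO3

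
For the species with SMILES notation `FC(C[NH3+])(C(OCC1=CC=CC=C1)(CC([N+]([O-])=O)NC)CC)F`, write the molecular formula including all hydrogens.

C15H24F2N3O3+

Heavy atoms from the SMILES: 15 C, 2 F, 3 N, 3 O.
Implicit hydrogens by atom environment:
  5 × C (aromatic): 1 H each → 5
  4 × C: 2 H each → 8
  2 × C: 3 H each → 6
  2 × C: no H
  2 × F: no H
  2 × O: no H
  1 × C: 1 H
  1 × C (aromatic): no H
  1 × N (charge +1): 3 H
  1 × N: 1 H
  1 × N (charge +1): no H
  1 × O (charge -1): no H
  Total hydrogens = 24.
Net charge +1.
Molecular formula: C15H24F2N3O3+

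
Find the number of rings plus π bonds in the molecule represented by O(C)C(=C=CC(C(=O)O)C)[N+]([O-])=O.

4

Molecular formula from the SMILES: C7H9NO5.
DoU = (2C + 2 + N − H − X)/2 = (2·7 + 2 + 1 − 9 − 0)/2 = 8/2 = 4.
(Structurally: 0 ring(s) + 4 π bond(s) = 4.)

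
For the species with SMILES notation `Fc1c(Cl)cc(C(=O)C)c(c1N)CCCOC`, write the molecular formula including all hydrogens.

C12H15ClFNO2

Heavy atoms from the SMILES: 12 C, 1 Cl, 1 F, 1 N, 2 O.
Implicit hydrogens by atom environment:
  5 × C (aromatic): no H
  3 × C: 2 H each → 6
  2 × C: 3 H each → 6
  2 × O: no H
  1 × C (aromatic): 1 H
  1 × C: no H
  1 × Cl: no H
  1 × F: no H
  1 × N: 2 H
  Total hydrogens = 15.
Molecular formula: C12H15ClFNO2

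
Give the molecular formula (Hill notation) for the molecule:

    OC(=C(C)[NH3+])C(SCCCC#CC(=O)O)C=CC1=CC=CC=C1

Heavy atoms from the SMILES: 18 C, 1 N, 3 O, 1 S.
Implicit hydrogens by atom environment:
  5 × C (aromatic): 1 H each → 5
  5 × C: no H
  3 × C: 2 H each → 6
  3 × C: 1 H each → 3
  2 × O: 1 H each → 2
  1 × C: 3 H
  1 × C (aromatic): no H
  1 × N (charge +1): 3 H
  1 × O: no H
  1 × S: no H
  Total hydrogens = 22.
Net charge +1.
Molecular formula: C18H22NO3S+

C18H22NO3S+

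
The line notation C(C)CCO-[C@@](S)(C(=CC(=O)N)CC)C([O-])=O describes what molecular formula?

Heavy atoms from the SMILES: 11 C, 1 N, 4 O, 1 S.
Implicit hydrogens by atom environment:
  4 × C: 2 H each → 8
  4 × C: no H
  3 × O: no H
  2 × C: 3 H each → 6
  1 × C: 1 H
  1 × N: 2 H
  1 × O (charge -1): no H
  1 × S: 1 H
  Total hydrogens = 18.
Net charge -1.
Molecular formula: C11H18NO4S-

C11H18NO4S-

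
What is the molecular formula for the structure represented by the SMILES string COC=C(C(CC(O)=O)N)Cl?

Heavy atoms from the SMILES: 6 C, 1 Cl, 1 N, 3 O.
Implicit hydrogens by atom environment:
  2 × C: 1 H each → 2
  2 × C: no H
  2 × O: no H
  1 × C: 3 H
  1 × C: 2 H
  1 × Cl: no H
  1 × N: 2 H
  1 × O: 1 H
  Total hydrogens = 10.
Molecular formula: C6H10ClNO3

C6H10ClNO3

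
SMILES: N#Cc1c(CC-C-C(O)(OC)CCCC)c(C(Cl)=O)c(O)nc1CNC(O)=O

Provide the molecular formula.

Heavy atoms from the SMILES: 18 C, 1 Cl, 3 N, 6 O.
Implicit hydrogens by atom environment:
  7 × C: 2 H each → 14
  5 × C (aromatic): no H
  4 × C: no H
  3 × O: 1 H each → 3
  3 × O: no H
  2 × C: 3 H each → 6
  1 × Cl: no H
  1 × N: 1 H
  1 × N (aromatic): no H
  1 × N: no H
  Total hydrogens = 24.
Molecular formula: C18H24ClN3O6

C18H24ClN3O6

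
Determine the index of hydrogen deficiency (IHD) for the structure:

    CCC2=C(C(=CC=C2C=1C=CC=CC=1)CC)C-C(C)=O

9

Molecular formula from the SMILES: C19H22O.
DoU = (2C + 2 + N − H − X)/2 = (2·19 + 2 + 0 − 22 − 0)/2 = 18/2 = 9.
(Structurally: 2 ring(s) + 7 π bond(s) = 9.)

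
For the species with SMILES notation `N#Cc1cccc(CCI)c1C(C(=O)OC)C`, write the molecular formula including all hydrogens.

Heavy atoms from the SMILES: 13 C, 1 I, 1 N, 2 O.
Implicit hydrogens by atom environment:
  3 × C (aromatic): 1 H each → 3
  3 × C (aromatic): no H
  2 × C: 3 H each → 6
  2 × C: 2 H each → 4
  2 × C: no H
  2 × O: no H
  1 × C: 1 H
  1 × I: no H
  1 × N: no H
  Total hydrogens = 14.
Molecular formula: C13H14INO2

C13H14INO2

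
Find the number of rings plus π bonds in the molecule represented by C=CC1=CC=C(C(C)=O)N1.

Molecular formula from the SMILES: C8H9NO.
DoU = (2C + 2 + N − H − X)/2 = (2·8 + 2 + 1 − 9 − 0)/2 = 10/2 = 5.
(Structurally: 1 ring(s) + 4 π bond(s) = 5.)

5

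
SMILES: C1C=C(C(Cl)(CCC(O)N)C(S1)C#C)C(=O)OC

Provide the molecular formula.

Heavy atoms from the SMILES: 12 C, 1 Cl, 1 N, 3 O, 1 S.
Implicit hydrogens by atom environment:
  4 × C: 1 H each → 4
  4 × C: no H
  3 × C: 2 H each → 6
  2 × O: no H
  1 × C: 3 H
  1 × Cl: no H
  1 × N: 2 H
  1 × O: 1 H
  1 × S: no H
  Total hydrogens = 16.
Molecular formula: C12H16ClNO3S

C12H16ClNO3S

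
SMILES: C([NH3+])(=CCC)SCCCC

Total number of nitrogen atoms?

The symbol for nitrogen appears 1 time in the SMILES.

1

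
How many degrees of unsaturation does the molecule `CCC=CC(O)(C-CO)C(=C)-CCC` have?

2

Molecular formula from the SMILES: C12H22O2.
DoU = (2C + 2 + N − H − X)/2 = (2·12 + 2 + 0 − 22 − 0)/2 = 4/2 = 2.
(Structurally: 0 ring(s) + 2 π bond(s) = 2.)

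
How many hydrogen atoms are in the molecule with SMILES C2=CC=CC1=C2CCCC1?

Hydrogens are implicit in SMILES; fill each atom to its normal valence:
  4 × C: 2 H each → 8
  4 × C (aromatic): 1 H each → 4
  2 × C (aromatic): no H
  Total hydrogens = 12.

12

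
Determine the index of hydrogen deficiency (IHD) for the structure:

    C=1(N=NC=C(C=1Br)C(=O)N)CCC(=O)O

Molecular formula from the SMILES: C8H8BrN3O3.
DoU = (2C + 2 + N − H − X)/2 = (2·8 + 2 + 3 − 8 − 1)/2 = 12/2 = 6.
(Structurally: 1 ring(s) + 5 π bond(s) = 6.)

6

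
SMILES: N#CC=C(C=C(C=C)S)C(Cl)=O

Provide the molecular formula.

Heavy atoms from the SMILES: 8 C, 1 Cl, 1 N, 1 O, 1 S.
Implicit hydrogens by atom environment:
  4 × C: no H
  3 × C: 1 H each → 3
  1 × C: 2 H
  1 × Cl: no H
  1 × N: no H
  1 × O: no H
  1 × S: 1 H
  Total hydrogens = 6.
Molecular formula: C8H6ClNOS

C8H6ClNOS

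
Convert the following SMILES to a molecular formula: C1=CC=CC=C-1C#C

C8H6

Heavy atoms from the SMILES: 8 C.
Implicit hydrogens by atom environment:
  5 × C (aromatic): 1 H each → 5
  1 × C: 1 H
  1 × C (aromatic): no H
  1 × C: no H
  Total hydrogens = 6.
Molecular formula: C8H6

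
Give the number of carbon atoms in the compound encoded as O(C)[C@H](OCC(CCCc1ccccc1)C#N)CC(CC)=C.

19

The symbol for carbon appears 19 times in the SMILES. Lowercase c denotes aromatic carbon and counts toward C.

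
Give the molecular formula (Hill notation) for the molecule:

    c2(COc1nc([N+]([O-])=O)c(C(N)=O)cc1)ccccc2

Heavy atoms from the SMILES: 13 C, 3 N, 4 O.
Implicit hydrogens by atom environment:
  7 × C (aromatic): 1 H each → 7
  4 × C (aromatic): no H
  3 × O: no H
  1 × C: 2 H
  1 × C: no H
  1 × N: 2 H
  1 × N (aromatic): no H
  1 × N (charge +1): no H
  1 × O (charge -1): no H
  Total hydrogens = 11.
Molecular formula: C13H11N3O4

C13H11N3O4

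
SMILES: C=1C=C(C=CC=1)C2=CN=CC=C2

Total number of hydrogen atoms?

Hydrogens are implicit in SMILES; fill each atom to its normal valence:
  9 × C (aromatic): 1 H each → 9
  2 × C (aromatic): no H
  1 × N (aromatic): no H
  Total hydrogens = 9.

9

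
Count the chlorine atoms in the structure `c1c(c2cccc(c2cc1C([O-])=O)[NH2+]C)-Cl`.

1

The symbol for chlorine appears 1 time in the SMILES.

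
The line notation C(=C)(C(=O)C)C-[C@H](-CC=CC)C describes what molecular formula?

C11H18O

Heavy atoms from the SMILES: 11 C, 1 O.
Implicit hydrogens by atom environment:
  3 × C: 3 H each → 9
  3 × C: 2 H each → 6
  3 × C: 1 H each → 3
  2 × C: no H
  1 × O: no H
  Total hydrogens = 18.
Molecular formula: C11H18O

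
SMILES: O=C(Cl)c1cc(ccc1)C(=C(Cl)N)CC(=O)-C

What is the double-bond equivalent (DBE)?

7

Molecular formula from the SMILES: C12H11Cl2NO2.
DoU = (2C + 2 + N − H − X)/2 = (2·12 + 2 + 1 − 11 − 2)/2 = 14/2 = 7.
(Structurally: 1 ring(s) + 6 π bond(s) = 7.)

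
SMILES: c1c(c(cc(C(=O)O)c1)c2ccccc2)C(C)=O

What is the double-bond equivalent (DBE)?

Molecular formula from the SMILES: C15H12O3.
DoU = (2C + 2 + N − H − X)/2 = (2·15 + 2 + 0 − 12 − 0)/2 = 20/2 = 10.
(Structurally: 2 ring(s) + 8 π bond(s) = 10.)

10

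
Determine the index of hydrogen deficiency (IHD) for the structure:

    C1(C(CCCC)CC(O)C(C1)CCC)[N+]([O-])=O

Molecular formula from the SMILES: C13H25NO3.
DoU = (2C + 2 + N − H − X)/2 = (2·13 + 2 + 1 − 25 − 0)/2 = 4/2 = 2.
(Structurally: 1 ring(s) + 1 π bond(s) = 2.)

2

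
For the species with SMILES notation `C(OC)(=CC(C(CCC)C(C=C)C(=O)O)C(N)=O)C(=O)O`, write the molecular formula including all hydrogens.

C14H21NO6

Heavy atoms from the SMILES: 14 C, 1 N, 6 O.
Implicit hydrogens by atom environment:
  5 × C: 1 H each → 5
  4 × C: no H
  4 × O: no H
  3 × C: 2 H each → 6
  2 × C: 3 H each → 6
  2 × O: 1 H each → 2
  1 × N: 2 H
  Total hydrogens = 21.
Molecular formula: C14H21NO6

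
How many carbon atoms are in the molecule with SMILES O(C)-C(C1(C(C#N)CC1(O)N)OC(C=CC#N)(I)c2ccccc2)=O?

The symbol for carbon appears 17 times in the SMILES. Lowercase c denotes aromatic carbon and counts toward C.

17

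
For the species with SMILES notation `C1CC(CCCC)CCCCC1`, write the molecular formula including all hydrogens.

C12H24

Heavy atoms from the SMILES: 12 C.
Implicit hydrogens by atom environment:
  10 × C: 2 H each → 20
  1 × C: 3 H
  1 × C: 1 H
  Total hydrogens = 24.
Molecular formula: C12H24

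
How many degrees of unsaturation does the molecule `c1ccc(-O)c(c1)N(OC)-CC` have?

4

Molecular formula from the SMILES: C9H13NO2.
DoU = (2C + 2 + N − H − X)/2 = (2·9 + 2 + 1 − 13 − 0)/2 = 8/2 = 4.
(Structurally: 1 ring(s) + 3 π bond(s) = 4.)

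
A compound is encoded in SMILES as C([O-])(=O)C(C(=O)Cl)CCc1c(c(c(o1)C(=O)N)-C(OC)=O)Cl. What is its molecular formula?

C12H10Cl2NO7-

Heavy atoms from the SMILES: 12 C, 2 Cl, 1 N, 7 O.
Implicit hydrogens by atom environment:
  5 × O: no H
  4 × C (aromatic): no H
  4 × C: no H
  2 × C: 2 H each → 4
  2 × Cl: no H
  1 × C: 3 H
  1 × C: 1 H
  1 × N: 2 H
  1 × O (aromatic): no H
  1 × O (charge -1): no H
  Total hydrogens = 10.
Net charge -1.
Molecular formula: C12H10Cl2NO7-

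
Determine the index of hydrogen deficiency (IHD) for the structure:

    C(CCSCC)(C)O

0

Molecular formula from the SMILES: C6H14OS.
DoU = (2C + 2 + N − H − X)/2 = (2·6 + 2 + 0 − 14 − 0)/2 = 0/2 = 0.
(Structurally: 0 ring(s) + 0 π bond(s) = 0.)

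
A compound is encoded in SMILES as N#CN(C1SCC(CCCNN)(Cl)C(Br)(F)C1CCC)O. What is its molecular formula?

Heavy atoms from the SMILES: 1 Br, 12 C, 1 Cl, 1 F, 4 N, 1 O, 1 S.
Implicit hydrogens by atom environment:
  6 × C: 2 H each → 12
  3 × C: no H
  2 × C: 1 H each → 2
  2 × N: no H
  1 × Br: no H
  1 × C: 3 H
  1 × Cl: no H
  1 × F: no H
  1 × N: 2 H
  1 × N: 1 H
  1 × O: 1 H
  1 × S: no H
  Total hydrogens = 21.
Molecular formula: C12H21BrClFN4OS

C12H21BrClFN4OS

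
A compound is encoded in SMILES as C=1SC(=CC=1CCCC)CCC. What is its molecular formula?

Heavy atoms from the SMILES: 11 C, 1 S.
Implicit hydrogens by atom environment:
  5 × C: 2 H each → 10
  2 × C: 3 H each → 6
  2 × C (aromatic): 1 H each → 2
  2 × C (aromatic): no H
  1 × S (aromatic): no H
  Total hydrogens = 18.
Molecular formula: C11H18S

C11H18S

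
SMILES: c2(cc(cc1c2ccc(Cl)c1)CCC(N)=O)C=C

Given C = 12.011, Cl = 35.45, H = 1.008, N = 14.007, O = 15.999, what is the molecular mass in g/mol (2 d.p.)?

259.73

Molecular formula: C15H14ClNO.
M = 15×12.011 + 1×35.45 + 14×1.008 + 1×14.007 + 1×15.999 = 259.73 g/mol.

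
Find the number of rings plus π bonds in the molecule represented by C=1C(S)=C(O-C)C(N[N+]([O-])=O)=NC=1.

5

Molecular formula from the SMILES: C6H7N3O3S.
DoU = (2C + 2 + N − H − X)/2 = (2·6 + 2 + 3 − 7 − 0)/2 = 10/2 = 5.
(Structurally: 1 ring(s) + 4 π bond(s) = 5.)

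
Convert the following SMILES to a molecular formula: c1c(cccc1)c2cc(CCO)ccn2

Heavy atoms from the SMILES: 13 C, 1 N, 1 O.
Implicit hydrogens by atom environment:
  8 × C (aromatic): 1 H each → 8
  3 × C (aromatic): no H
  2 × C: 2 H each → 4
  1 × N (aromatic): no H
  1 × O: 1 H
  Total hydrogens = 13.
Molecular formula: C13H13NO

C13H13NO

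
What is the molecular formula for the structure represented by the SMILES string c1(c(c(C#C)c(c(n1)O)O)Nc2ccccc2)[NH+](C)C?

C15H16N3O2+

Heavy atoms from the SMILES: 15 C, 3 N, 2 O.
Implicit hydrogens by atom environment:
  6 × C (aromatic): no H
  5 × C (aromatic): 1 H each → 5
  2 × C: 3 H each → 6
  2 × O: 1 H each → 2
  1 × C: 1 H
  1 × C: no H
  1 × N (charge +1): 1 H
  1 × N: 1 H
  1 × N (aromatic): no H
  Total hydrogens = 16.
Net charge +1.
Molecular formula: C15H16N3O2+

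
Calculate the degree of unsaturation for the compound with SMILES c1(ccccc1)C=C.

Molecular formula from the SMILES: C8H8.
DoU = (2C + 2 + N − H − X)/2 = (2·8 + 2 + 0 − 8 − 0)/2 = 10/2 = 5.
(Structurally: 1 ring(s) + 4 π bond(s) = 5.)

5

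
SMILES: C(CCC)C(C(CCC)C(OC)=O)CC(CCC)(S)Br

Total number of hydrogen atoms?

Hydrogens are implicit in SMILES; fill each atom to its normal valence:
  8 × C: 2 H each → 16
  4 × C: 3 H each → 12
  2 × C: 1 H each → 2
  2 × C: no H
  2 × O: no H
  1 × Br: no H
  1 × S: 1 H
  Total hydrogens = 31.

31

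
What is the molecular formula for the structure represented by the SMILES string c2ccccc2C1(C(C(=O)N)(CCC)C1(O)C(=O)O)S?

Heavy atoms from the SMILES: 14 C, 1 N, 4 O, 1 S.
Implicit hydrogens by atom environment:
  5 × C (aromatic): 1 H each → 5
  5 × C: no H
  2 × C: 2 H each → 4
  2 × O: 1 H each → 2
  2 × O: no H
  1 × C: 3 H
  1 × C (aromatic): no H
  1 × N: 2 H
  1 × S: 1 H
  Total hydrogens = 17.
Molecular formula: C14H17NO4S

C14H17NO4S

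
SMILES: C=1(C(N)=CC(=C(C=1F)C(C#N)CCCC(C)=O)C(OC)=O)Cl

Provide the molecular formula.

Heavy atoms from the SMILES: 15 C, 1 Cl, 1 F, 2 N, 3 O.
Implicit hydrogens by atom environment:
  5 × C (aromatic): no H
  3 × C: 2 H each → 6
  3 × C: no H
  3 × O: no H
  2 × C: 3 H each → 6
  1 × C (aromatic): 1 H
  1 × C: 1 H
  1 × Cl: no H
  1 × F: no H
  1 × N: 2 H
  1 × N: no H
  Total hydrogens = 16.
Molecular formula: C15H16ClFN2O3

C15H16ClFN2O3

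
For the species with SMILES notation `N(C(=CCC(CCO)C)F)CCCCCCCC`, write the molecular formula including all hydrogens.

C15H30FNO

Heavy atoms from the SMILES: 15 C, 1 F, 1 N, 1 O.
Implicit hydrogens by atom environment:
  10 × C: 2 H each → 20
  2 × C: 3 H each → 6
  2 × C: 1 H each → 2
  1 × C: no H
  1 × F: no H
  1 × N: 1 H
  1 × O: 1 H
  Total hydrogens = 30.
Molecular formula: C15H30FNO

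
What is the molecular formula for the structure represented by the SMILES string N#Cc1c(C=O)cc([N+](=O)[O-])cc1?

C8H4N2O3

Heavy atoms from the SMILES: 8 C, 2 N, 3 O.
Implicit hydrogens by atom environment:
  3 × C (aromatic): 1 H each → 3
  3 × C (aromatic): no H
  2 × O: no H
  1 × C: 1 H
  1 × C: no H
  1 × N: no H
  1 × N (charge +1): no H
  1 × O (charge -1): no H
  Total hydrogens = 4.
Molecular formula: C8H4N2O3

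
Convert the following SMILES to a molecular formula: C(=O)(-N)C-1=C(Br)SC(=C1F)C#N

Heavy atoms from the SMILES: 1 Br, 6 C, 1 F, 2 N, 1 O, 1 S.
Implicit hydrogens by atom environment:
  4 × C (aromatic): no H
  2 × C: no H
  1 × Br: no H
  1 × F: no H
  1 × N: 2 H
  1 × N: no H
  1 × O: no H
  1 × S (aromatic): no H
  Total hydrogens = 2.
Molecular formula: C6H2BrFN2OS

C6H2BrFN2OS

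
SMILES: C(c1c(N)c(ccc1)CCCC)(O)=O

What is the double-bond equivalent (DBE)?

Molecular formula from the SMILES: C11H15NO2.
DoU = (2C + 2 + N − H − X)/2 = (2·11 + 2 + 1 − 15 − 0)/2 = 10/2 = 5.
(Structurally: 1 ring(s) + 4 π bond(s) = 5.)

5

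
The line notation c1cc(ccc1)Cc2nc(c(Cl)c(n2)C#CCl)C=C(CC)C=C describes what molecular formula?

Heavy atoms from the SMILES: 19 C, 2 Cl, 2 N.
Implicit hydrogens by atom environment:
  5 × C (aromatic): 1 H each → 5
  5 × C (aromatic): no H
  3 × C: 2 H each → 6
  3 × C: no H
  2 × C: 1 H each → 2
  2 × Cl: no H
  2 × N (aromatic): no H
  1 × C: 3 H
  Total hydrogens = 16.
Molecular formula: C19H16Cl2N2

C19H16Cl2N2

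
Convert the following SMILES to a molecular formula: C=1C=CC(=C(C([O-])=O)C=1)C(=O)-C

C9H7O3-

Heavy atoms from the SMILES: 9 C, 3 O.
Implicit hydrogens by atom environment:
  4 × C (aromatic): 1 H each → 4
  2 × C (aromatic): no H
  2 × C: no H
  2 × O: no H
  1 × C: 3 H
  1 × O (charge -1): no H
  Total hydrogens = 7.
Net charge -1.
Molecular formula: C9H7O3-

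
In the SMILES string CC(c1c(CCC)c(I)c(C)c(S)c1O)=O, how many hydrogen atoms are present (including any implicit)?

15

Hydrogens are implicit in SMILES; fill each atom to its normal valence:
  6 × C (aromatic): no H
  3 × C: 3 H each → 9
  2 × C: 2 H each → 4
  1 × C: no H
  1 × I: no H
  1 × O: 1 H
  1 × O: no H
  1 × S: 1 H
  Total hydrogens = 15.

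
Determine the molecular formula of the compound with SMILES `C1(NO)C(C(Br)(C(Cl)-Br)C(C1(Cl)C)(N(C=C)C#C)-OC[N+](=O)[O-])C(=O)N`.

C13H16Br2Cl2N4O5

Heavy atoms from the SMILES: 2 Br, 13 C, 2 Cl, 4 N, 5 O.
Implicit hydrogens by atom environment:
  5 × C: 1 H each → 5
  5 × C: no H
  3 × O: no H
  2 × Br: no H
  2 × C: 2 H each → 4
  2 × Cl: no H
  1 × C: 3 H
  1 × N: 2 H
  1 × N: 1 H
  1 × N (charge +1): no H
  1 × N: no H
  1 × O: 1 H
  1 × O (charge -1): no H
  Total hydrogens = 16.
Molecular formula: C13H16Br2Cl2N4O5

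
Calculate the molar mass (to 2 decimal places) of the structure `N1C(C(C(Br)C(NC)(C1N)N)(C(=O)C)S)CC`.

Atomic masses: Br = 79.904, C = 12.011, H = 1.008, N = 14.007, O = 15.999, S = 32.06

325.27

Molecular formula: C10H21BrN4OS.
M = 1×79.904 + 10×12.011 + 21×1.008 + 4×14.007 + 1×15.999 + 1×32.06 = 325.27 g/mol.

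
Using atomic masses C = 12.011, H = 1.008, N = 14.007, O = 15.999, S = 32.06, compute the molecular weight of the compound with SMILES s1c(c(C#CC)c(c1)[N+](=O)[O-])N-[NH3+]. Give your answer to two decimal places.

198.22

Molecular formula: C7H8N3O2S+.
M = 7×12.011 + 8×1.008 + 3×14.007 + 2×15.999 + 1×32.06 = 198.22 g/mol.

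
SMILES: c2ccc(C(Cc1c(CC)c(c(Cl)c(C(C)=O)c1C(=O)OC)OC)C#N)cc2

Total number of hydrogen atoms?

22

Hydrogens are implicit in SMILES; fill each atom to its normal valence:
  7 × C (aromatic): no H
  5 × C (aromatic): 1 H each → 5
  4 × C: 3 H each → 12
  4 × O: no H
  3 × C: no H
  2 × C: 2 H each → 4
  1 × C: 1 H
  1 × Cl: no H
  1 × N: no H
  Total hydrogens = 22.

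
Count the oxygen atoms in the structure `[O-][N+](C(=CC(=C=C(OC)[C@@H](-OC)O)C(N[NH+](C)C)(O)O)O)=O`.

The symbol for oxygen appears 8 times in the SMILES.

8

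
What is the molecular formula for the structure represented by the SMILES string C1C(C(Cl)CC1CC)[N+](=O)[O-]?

Heavy atoms from the SMILES: 7 C, 1 Cl, 1 N, 2 O.
Implicit hydrogens by atom environment:
  3 × C: 2 H each → 6
  3 × C: 1 H each → 3
  1 × C: 3 H
  1 × Cl: no H
  1 × N (charge +1): no H
  1 × O: no H
  1 × O (charge -1): no H
  Total hydrogens = 12.
Molecular formula: C7H12ClNO2

C7H12ClNO2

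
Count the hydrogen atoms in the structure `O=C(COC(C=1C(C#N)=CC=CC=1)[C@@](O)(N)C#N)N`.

Hydrogens are implicit in SMILES; fill each atom to its normal valence:
  4 × C (aromatic): 1 H each → 4
  4 × C: no H
  2 × C (aromatic): no H
  2 × N: 2 H each → 4
  2 × N: no H
  2 × O: no H
  1 × C: 2 H
  1 × C: 1 H
  1 × O: 1 H
  Total hydrogens = 12.

12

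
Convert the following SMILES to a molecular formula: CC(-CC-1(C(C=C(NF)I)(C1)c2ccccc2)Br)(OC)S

Heavy atoms from the SMILES: 1 Br, 15 C, 1 F, 1 I, 1 N, 1 O, 1 S.
Implicit hydrogens by atom environment:
  5 × C (aromatic): 1 H each → 5
  4 × C: no H
  2 × C: 3 H each → 6
  2 × C: 2 H each → 4
  1 × Br: no H
  1 × C: 1 H
  1 × C (aromatic): no H
  1 × F: no H
  1 × I: no H
  1 × N: 1 H
  1 × O: no H
  1 × S: 1 H
  Total hydrogens = 18.
Molecular formula: C15H18BrFINOS

C15H18BrFINOS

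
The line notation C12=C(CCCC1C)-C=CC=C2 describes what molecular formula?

Heavy atoms from the SMILES: 11 C.
Implicit hydrogens by atom environment:
  4 × C (aromatic): 1 H each → 4
  3 × C: 2 H each → 6
  2 × C (aromatic): no H
  1 × C: 3 H
  1 × C: 1 H
  Total hydrogens = 14.
Molecular formula: C11H14

C11H14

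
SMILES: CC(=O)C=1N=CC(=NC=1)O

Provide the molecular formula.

C6H6N2O2

Heavy atoms from the SMILES: 6 C, 2 N, 2 O.
Implicit hydrogens by atom environment:
  2 × C (aromatic): 1 H each → 2
  2 × C (aromatic): no H
  2 × N (aromatic): no H
  1 × C: 3 H
  1 × C: no H
  1 × O: 1 H
  1 × O: no H
  Total hydrogens = 6.
Molecular formula: C6H6N2O2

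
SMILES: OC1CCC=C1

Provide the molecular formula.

Heavy atoms from the SMILES: 5 C, 1 O.
Implicit hydrogens by atom environment:
  3 × C: 1 H each → 3
  2 × C: 2 H each → 4
  1 × O: 1 H
  Total hydrogens = 8.
Molecular formula: C5H8O

C5H8O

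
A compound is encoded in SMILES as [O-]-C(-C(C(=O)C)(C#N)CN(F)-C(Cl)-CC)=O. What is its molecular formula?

Heavy atoms from the SMILES: 9 C, 1 Cl, 1 F, 2 N, 3 O.
Implicit hydrogens by atom environment:
  4 × C: no H
  2 × C: 3 H each → 6
  2 × C: 2 H each → 4
  2 × N: no H
  2 × O: no H
  1 × C: 1 H
  1 × Cl: no H
  1 × F: no H
  1 × O (charge -1): no H
  Total hydrogens = 11.
Net charge -1.
Molecular formula: C9H11ClFN2O3-

C9H11ClFN2O3-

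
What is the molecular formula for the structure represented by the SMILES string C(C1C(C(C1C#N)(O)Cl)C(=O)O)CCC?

C10H14ClNO3

Heavy atoms from the SMILES: 10 C, 1 Cl, 1 N, 3 O.
Implicit hydrogens by atom environment:
  3 × C: 2 H each → 6
  3 × C: 1 H each → 3
  3 × C: no H
  2 × O: 1 H each → 2
  1 × C: 3 H
  1 × Cl: no H
  1 × N: no H
  1 × O: no H
  Total hydrogens = 14.
Molecular formula: C10H14ClNO3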